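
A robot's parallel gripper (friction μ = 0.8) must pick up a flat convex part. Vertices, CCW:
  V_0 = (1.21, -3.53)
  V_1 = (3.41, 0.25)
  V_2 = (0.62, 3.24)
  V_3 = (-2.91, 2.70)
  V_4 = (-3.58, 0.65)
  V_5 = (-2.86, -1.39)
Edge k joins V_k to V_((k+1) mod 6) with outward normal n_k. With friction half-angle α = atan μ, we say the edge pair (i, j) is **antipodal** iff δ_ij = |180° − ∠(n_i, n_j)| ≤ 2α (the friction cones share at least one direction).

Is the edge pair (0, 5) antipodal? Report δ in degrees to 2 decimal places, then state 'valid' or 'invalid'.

α = atan 0.8 = 38.66°;  2α = 77.32°
edge 0: e_0 = (+2.20, +3.78);  n_0 = (+0.8643, -0.5030)
edge 5: e_5 = (+4.07, -2.14);  n_5 = (-0.4654, -0.8851)
∠(n_0, n_5) = 87.54°
δ = |180° − 87.54°| = 92.46°
92.46° > 2α = 77.32°  →  invalid

δ = 92.46°, invalid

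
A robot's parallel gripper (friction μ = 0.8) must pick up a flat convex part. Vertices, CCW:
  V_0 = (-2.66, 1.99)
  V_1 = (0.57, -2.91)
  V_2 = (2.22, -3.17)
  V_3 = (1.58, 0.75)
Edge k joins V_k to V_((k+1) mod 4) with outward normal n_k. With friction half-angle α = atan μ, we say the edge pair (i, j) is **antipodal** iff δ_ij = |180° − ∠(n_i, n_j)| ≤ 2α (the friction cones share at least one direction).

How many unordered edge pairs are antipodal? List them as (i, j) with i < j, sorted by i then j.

α = atan 0.8 = 38.66°;  2α = 77.32°
n_0 = (-0.8349, -0.5504)
n_1 = (-0.1557, -0.9878)
n_2 = (+0.9869, +0.1611)
n_3 = (+0.2807, +0.9598)
  (0,1): δ = 132.35°  ·
  (0,2): δ = 24.12°  ✓
  (0,3): δ = 40.31°  ✓
  (1,2): δ = 71.77°  ✓
  (1,3): δ = 7.35°  ✓
  (2,3): δ = 115.57°  ·
antipodal pairs: 4

count = 4; pairs: (0,2), (0,3), (1,2), (1,3)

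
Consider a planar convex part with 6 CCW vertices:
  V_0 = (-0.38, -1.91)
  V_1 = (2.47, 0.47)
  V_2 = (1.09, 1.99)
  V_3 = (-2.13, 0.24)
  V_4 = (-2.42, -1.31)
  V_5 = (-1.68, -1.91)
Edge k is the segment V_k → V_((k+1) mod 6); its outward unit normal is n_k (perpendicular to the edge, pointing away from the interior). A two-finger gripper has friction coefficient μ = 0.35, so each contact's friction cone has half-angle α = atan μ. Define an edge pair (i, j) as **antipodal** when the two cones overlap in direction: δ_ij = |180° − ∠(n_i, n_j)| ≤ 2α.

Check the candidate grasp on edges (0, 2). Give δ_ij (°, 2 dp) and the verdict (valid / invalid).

α = atan 0.35 = 19.29°;  2α = 38.58°
edge 0: e_0 = (+2.85, +2.38);  n_0 = (+0.6410, -0.7676)
edge 2: e_2 = (-3.22, -1.75);  n_2 = (-0.4775, +0.8786)
∠(n_0, n_2) = 168.66°
δ = |180° − 168.66°| = 11.34°
11.34° ≤ 2α = 38.58°  →  valid

δ = 11.34°, valid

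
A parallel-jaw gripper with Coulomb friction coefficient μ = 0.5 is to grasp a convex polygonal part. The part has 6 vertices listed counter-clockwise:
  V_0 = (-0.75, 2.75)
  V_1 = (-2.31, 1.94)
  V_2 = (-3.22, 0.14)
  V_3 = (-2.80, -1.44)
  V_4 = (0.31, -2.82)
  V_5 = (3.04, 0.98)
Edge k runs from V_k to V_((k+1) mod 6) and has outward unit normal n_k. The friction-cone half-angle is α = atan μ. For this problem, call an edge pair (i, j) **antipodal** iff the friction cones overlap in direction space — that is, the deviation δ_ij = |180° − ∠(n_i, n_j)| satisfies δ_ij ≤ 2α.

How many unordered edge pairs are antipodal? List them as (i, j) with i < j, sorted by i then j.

α = atan 0.5 = 26.57°;  2α = 53.13°
n_0 = (-0.4608, +0.8875)
n_1 = (-0.8924, +0.4512)
n_2 = (-0.9664, -0.2569)
n_3 = (-0.4056, -0.9141)
n_4 = (+0.8121, -0.5835)
n_5 = (+0.4231, +0.9061)
  (0,1): δ = 144.26°  ·
  (0,2): δ = 102.55°  ·
  (0,3): δ = 51.37°  ✓
  (0,4): δ = 26.87°  ✓
  (0,5): δ = 127.53°  ·
  (1,2): δ = 138.29°  ·
  (1,3): δ = 87.11°  ·
  (1,4): δ = 8.88°  ✓
  (1,5): δ = 91.79°  ·
  (2,3): δ = 128.81°  ·
  (2,4): δ = 50.58°  ✓
  (2,5): δ = 50.08°  ✓
  (3,4): δ = 101.77°  ·
  (3,5): δ = 1.11°  ✓
  (4,5): δ = 79.34°  ·
antipodal pairs: 6

count = 6; pairs: (0,3), (0,4), (1,4), (2,4), (2,5), (3,5)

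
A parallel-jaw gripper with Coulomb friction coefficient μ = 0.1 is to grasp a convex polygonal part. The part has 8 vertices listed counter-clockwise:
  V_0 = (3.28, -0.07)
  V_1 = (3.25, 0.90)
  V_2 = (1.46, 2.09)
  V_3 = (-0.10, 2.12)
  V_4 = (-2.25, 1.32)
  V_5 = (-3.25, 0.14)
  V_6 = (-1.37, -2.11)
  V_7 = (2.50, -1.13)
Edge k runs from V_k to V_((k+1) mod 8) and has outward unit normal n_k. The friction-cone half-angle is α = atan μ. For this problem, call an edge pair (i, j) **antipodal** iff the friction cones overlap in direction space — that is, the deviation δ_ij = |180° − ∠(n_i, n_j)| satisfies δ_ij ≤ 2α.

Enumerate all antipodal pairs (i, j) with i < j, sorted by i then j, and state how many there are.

count = 2; pairs: (3,6), (4,7)

α = atan 0.1 = 5.71°;  2α = 11.42°
n_0 = (+0.9995, +0.0309)
n_1 = (+0.5536, +0.8328)
n_2 = (+0.0192, +0.9998)
n_3 = (-0.3487, +0.9372)
n_4 = (-0.7629, +0.6465)
n_5 = (-0.7674, -0.6412)
n_6 = (+0.2455, -0.9694)
n_7 = (+0.8054, -0.5927)
  (0,1): δ = 125.39°  ·
  (0,2): δ = 92.87°  ·
  (0,3): δ = 71.36°  ·
  (0,4): δ = 42.05°  ·
  (0,5): δ = 38.11°  ·
  (0,6): δ = 102.44°  ·
  (0,7): δ = 141.88°  ·
  (1,2): δ = 147.49°  ·
  (1,3): δ = 125.97°  ·
  (1,4): δ = 96.66°  ·
  (1,5): δ = 16.50°  ·
  (1,6): δ = 47.83°  ·
  (1,7): δ = 87.27°  ·
  (2,3): δ = 158.49°  ·
  (2,4): δ = 129.18°  ·
  (2,5): δ = 49.02°  ·
  (2,6): δ = 15.31°  ·
  (2,7): δ = 54.75°  ·
  (3,4): δ = 150.69°  ·
  (3,5): δ = 70.53°  ·
  (3,6): δ = 6.20°  ✓
  (3,7): δ = 33.24°  ·
  (4,5): δ = 99.84°  ·
  (4,6): δ = 35.51°  ·
  (4,7): δ = 3.93°  ✓
  (5,6): δ = 115.67°  ·
  (5,7): δ = 76.23°  ·
  (6,7): δ = 140.56°  ·
antipodal pairs: 2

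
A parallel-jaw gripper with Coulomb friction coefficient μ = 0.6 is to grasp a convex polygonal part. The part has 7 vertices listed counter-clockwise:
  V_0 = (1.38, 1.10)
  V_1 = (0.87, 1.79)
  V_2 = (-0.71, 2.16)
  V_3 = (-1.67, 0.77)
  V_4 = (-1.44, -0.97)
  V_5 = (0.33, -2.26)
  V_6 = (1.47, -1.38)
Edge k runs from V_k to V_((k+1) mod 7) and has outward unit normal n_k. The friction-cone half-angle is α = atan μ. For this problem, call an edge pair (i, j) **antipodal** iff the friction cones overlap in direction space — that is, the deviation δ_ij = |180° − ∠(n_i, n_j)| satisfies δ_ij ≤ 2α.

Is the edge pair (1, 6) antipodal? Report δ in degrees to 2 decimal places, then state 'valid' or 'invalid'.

δ = 105.26°, invalid

α = atan 0.6 = 30.96°;  2α = 61.93°
edge 1: e_1 = (-1.58, +0.37);  n_1 = (+0.2280, +0.9737)
edge 6: e_6 = (-0.09, +2.48);  n_6 = (+0.9993, +0.0363)
∠(n_1, n_6) = 74.74°
δ = |180° − 74.74°| = 105.26°
105.26° > 2α = 61.93°  →  invalid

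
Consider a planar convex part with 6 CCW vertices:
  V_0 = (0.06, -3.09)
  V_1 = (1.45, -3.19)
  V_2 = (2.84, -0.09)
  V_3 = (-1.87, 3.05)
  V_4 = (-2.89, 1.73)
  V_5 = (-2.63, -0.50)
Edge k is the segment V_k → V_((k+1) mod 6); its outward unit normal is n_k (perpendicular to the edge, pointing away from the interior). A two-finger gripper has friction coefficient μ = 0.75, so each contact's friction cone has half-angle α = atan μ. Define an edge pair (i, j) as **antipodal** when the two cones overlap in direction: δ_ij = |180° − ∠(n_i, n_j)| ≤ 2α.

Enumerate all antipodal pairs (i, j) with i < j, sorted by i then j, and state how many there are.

count = 7; pairs: (0,2), (0,3), (1,3), (1,4), (1,5), (2,4), (2,5)

α = atan 0.75 = 36.87°;  2α = 73.74°
n_0 = (-0.0718, -0.9974)
n_1 = (+0.9125, -0.4091)
n_2 = (+0.5547, +0.8321)
n_3 = (-0.7913, +0.6114)
n_4 = (-0.9933, -0.1158)
n_5 = (-0.6936, -0.7204)
  (0,1): δ = 110.04°  ·
  (0,2): δ = 29.58°  ✓
  (0,3): δ = 56.42°  ✓
  (0,4): δ = 100.77°  ·
  (0,5): δ = 140.20°  ·
  (1,2): δ = 99.54°  ·
  (1,3): δ = 13.54°  ✓
  (1,4): δ = 30.80°  ✓
  (1,5): δ = 70.24°  ✓
  (2,3): δ = 94.00°  ·
  (2,4): δ = 49.66°  ✓
  (2,5): δ = 10.22°  ✓
  (3,4): δ = 135.66°  ·
  (3,5): δ = 96.22°  ·
  (4,5): δ = 140.57°  ·
antipodal pairs: 7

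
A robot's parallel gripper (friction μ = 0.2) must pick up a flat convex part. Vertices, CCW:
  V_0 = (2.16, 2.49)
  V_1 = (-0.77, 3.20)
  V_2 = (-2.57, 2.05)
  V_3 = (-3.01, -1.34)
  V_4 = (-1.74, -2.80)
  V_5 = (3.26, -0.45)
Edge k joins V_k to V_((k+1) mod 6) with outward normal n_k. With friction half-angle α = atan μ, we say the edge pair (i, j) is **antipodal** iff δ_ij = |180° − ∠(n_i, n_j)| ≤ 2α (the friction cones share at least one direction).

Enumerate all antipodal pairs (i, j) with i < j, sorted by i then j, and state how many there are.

count = 2; pairs: (1,4), (3,5)

α = atan 0.2 = 11.31°;  2α = 22.62°
n_0 = (+0.2355, +0.9719)
n_1 = (-0.5384, +0.8427)
n_2 = (-0.9917, +0.1287)
n_3 = (-0.7545, -0.6563)
n_4 = (+0.4254, -0.9050)
n_5 = (+0.9366, +0.3504)
  (0,1): δ = 133.80°  ·
  (0,2): δ = 83.77°  ·
  (0,3): δ = 35.36°  ·
  (0,4): δ = 38.79°  ·
  (0,5): δ = 124.13°  ·
  (1,2): δ = 129.97°  ·
  (1,3): δ = 81.56°  ·
  (1,4): δ = 7.40°  ✓
  (1,5): δ = 77.94°  ·
  (2,3): δ = 131.59°  ·
  (2,4): δ = 57.43°  ·
  (2,5): δ = 27.91°  ·
  (3,4): δ = 105.85°  ·
  (3,5): δ = 20.51°  ✓
  (4,5): δ = 94.66°  ·
antipodal pairs: 2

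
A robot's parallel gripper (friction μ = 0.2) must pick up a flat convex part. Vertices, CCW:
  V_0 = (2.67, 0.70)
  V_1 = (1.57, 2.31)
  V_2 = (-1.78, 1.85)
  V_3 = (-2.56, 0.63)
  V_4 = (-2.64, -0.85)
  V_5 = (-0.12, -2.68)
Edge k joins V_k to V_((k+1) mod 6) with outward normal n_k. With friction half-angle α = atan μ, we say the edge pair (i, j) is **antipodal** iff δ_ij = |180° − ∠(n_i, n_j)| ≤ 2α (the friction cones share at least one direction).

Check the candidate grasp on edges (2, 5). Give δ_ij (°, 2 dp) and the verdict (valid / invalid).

δ = 6.95°, valid

α = atan 0.2 = 11.31°;  2α = 22.62°
edge 2: e_2 = (-0.78, -1.22);  n_2 = (-0.8425, +0.5387)
edge 5: e_5 = (+2.79, +3.38);  n_5 = (+0.7712, -0.6366)
∠(n_2, n_5) = 173.05°
δ = |180° − 173.05°| = 6.95°
6.95° ≤ 2α = 22.62°  →  valid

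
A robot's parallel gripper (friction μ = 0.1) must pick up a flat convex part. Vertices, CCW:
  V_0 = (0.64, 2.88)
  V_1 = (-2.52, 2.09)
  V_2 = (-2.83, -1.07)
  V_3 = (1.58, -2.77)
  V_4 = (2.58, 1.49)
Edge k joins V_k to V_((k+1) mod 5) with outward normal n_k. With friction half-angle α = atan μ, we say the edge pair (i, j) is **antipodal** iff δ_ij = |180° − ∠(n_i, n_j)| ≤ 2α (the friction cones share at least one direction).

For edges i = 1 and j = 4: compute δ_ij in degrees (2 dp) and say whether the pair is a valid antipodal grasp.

δ = 59.98°, invalid

α = atan 0.1 = 5.71°;  2α = 11.42°
edge 1: e_1 = (-0.31, -3.16);  n_1 = (-0.9952, +0.0976)
edge 4: e_4 = (-1.94, +1.39);  n_4 = (+0.5824, +0.8129)
∠(n_1, n_4) = 120.02°
δ = |180° − 120.02°| = 59.98°
59.98° > 2α = 11.42°  →  invalid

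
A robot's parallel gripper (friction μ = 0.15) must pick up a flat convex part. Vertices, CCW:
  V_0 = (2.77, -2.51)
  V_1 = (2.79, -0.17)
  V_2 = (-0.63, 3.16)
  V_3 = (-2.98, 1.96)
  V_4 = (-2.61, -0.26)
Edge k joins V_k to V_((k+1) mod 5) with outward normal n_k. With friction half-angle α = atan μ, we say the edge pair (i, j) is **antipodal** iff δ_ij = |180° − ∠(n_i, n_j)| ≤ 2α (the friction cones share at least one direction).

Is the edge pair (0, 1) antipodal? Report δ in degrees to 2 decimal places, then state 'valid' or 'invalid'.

δ = 133.75°, invalid

α = atan 0.15 = 8.53°;  2α = 17.06°
edge 0: e_0 = (+0.02, +2.34);  n_0 = (+1.0000, -0.0085)
edge 1: e_1 = (-3.42, +3.33);  n_1 = (+0.6976, +0.7165)
∠(n_0, n_1) = 46.25°
δ = |180° − 46.25°| = 133.75°
133.75° > 2α = 17.06°  →  invalid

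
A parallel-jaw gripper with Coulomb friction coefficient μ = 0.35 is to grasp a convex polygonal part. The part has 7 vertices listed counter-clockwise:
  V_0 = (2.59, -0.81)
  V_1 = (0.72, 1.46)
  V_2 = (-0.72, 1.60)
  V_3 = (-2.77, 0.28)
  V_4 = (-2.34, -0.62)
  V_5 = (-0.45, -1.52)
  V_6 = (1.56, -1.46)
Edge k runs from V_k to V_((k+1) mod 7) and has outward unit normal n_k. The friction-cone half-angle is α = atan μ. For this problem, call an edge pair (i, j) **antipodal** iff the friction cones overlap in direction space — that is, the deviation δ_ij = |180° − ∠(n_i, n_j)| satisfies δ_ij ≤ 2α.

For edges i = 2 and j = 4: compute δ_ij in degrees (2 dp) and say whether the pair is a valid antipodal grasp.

δ = 58.24°, invalid

α = atan 0.35 = 19.29°;  2α = 38.58°
edge 2: e_2 = (-2.05, -1.32);  n_2 = (-0.5414, +0.8408)
edge 4: e_4 = (+1.89, -0.90);  n_4 = (-0.4299, -0.9029)
∠(n_2, n_4) = 121.76°
δ = |180° − 121.76°| = 58.24°
58.24° > 2α = 38.58°  →  invalid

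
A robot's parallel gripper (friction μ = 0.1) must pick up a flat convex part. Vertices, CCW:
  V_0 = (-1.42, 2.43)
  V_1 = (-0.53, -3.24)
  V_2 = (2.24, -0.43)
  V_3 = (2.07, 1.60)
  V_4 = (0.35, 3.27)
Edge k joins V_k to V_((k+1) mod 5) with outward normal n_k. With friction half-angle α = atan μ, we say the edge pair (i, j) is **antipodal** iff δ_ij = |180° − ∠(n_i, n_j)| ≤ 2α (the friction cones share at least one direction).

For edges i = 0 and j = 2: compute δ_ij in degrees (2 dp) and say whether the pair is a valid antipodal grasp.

α = atan 0.1 = 5.71°;  2α = 11.42°
edge 0: e_0 = (+0.89, -5.67);  n_0 = (-0.9879, -0.1551)
edge 2: e_2 = (-0.17, +2.03);  n_2 = (+0.9965, +0.0835)
∠(n_0, n_2) = 175.87°
δ = |180° − 175.87°| = 4.13°
4.13° ≤ 2α = 11.42°  →  valid

δ = 4.13°, valid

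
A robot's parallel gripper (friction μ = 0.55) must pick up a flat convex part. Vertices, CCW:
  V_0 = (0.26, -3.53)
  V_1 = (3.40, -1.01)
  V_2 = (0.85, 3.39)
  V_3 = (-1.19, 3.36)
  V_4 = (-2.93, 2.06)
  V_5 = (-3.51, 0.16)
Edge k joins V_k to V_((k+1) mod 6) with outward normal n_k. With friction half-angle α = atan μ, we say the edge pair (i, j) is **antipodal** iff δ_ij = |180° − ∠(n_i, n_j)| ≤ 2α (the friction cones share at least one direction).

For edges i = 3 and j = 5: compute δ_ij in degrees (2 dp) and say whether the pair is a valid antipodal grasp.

α = atan 0.55 = 28.81°;  2α = 57.62°
edge 3: e_3 = (-1.74, -1.30);  n_3 = (-0.5985, +0.8011)
edge 5: e_5 = (+3.77, -3.69);  n_5 = (-0.6995, -0.7146)
∠(n_3, n_5) = 98.85°
δ = |180° − 98.85°| = 81.15°
81.15° > 2α = 57.62°  →  invalid

δ = 81.15°, invalid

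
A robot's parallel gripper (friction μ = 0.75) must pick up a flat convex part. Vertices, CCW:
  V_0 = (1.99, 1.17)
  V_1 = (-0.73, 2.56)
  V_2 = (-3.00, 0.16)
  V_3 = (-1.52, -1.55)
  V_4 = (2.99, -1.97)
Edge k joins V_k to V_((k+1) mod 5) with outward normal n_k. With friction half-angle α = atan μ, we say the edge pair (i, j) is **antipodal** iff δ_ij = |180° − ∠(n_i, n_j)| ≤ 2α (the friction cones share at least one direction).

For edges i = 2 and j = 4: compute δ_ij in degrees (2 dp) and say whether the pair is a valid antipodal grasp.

α = atan 0.75 = 36.87°;  2α = 73.74°
edge 2: e_2 = (+1.48, -1.71);  n_2 = (-0.7561, -0.6544)
edge 4: e_4 = (-1.00, +3.14);  n_4 = (+0.9528, +0.3035)
∠(n_2, n_4) = 156.79°
δ = |180° − 156.79°| = 23.21°
23.21° ≤ 2α = 73.74°  →  valid

δ = 23.21°, valid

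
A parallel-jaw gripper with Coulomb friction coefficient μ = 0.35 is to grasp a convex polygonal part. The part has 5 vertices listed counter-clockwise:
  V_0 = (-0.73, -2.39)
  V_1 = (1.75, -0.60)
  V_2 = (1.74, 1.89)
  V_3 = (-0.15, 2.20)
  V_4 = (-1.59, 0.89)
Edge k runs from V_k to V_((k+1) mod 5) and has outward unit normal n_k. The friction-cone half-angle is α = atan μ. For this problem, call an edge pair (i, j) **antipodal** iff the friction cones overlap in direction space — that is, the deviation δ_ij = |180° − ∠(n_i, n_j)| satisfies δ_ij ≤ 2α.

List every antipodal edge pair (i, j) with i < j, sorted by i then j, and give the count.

count = 2; pairs: (0,3), (1,4)

α = atan 0.35 = 19.29°;  2α = 38.58°
n_0 = (+0.5853, -0.8109)
n_1 = (+1.0000, +0.0040)
n_2 = (+0.1619, +0.9868)
n_3 = (-0.6729, +0.7397)
n_4 = (-0.9673, -0.2536)
  (0,1): δ = 125.59°  ·
  (0,2): δ = 45.14°  ·
  (0,3): δ = 6.47°  ✓
  (0,4): δ = 68.87°  ·
  (1,2): δ = 99.54°  ·
  (1,3): δ = 47.94°  ·
  (1,4): δ = 14.46°  ✓
  (2,3): δ = 128.39°  ·
  (2,4): δ = 65.99°  ·
  (3,4): δ = 117.60°  ·
antipodal pairs: 2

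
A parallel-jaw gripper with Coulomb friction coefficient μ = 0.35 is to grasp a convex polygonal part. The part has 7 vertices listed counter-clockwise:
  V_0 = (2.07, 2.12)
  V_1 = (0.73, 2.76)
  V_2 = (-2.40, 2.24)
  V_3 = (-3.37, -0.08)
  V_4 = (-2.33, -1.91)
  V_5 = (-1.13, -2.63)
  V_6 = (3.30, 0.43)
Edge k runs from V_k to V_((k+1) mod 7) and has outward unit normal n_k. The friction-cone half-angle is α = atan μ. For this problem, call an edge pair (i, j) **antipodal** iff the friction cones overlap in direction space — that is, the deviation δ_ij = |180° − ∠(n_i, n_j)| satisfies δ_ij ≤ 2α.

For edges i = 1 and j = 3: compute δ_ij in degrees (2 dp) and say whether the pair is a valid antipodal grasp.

δ = 69.82°, invalid

α = atan 0.35 = 19.29°;  2α = 38.58°
edge 1: e_1 = (-3.13, -0.52);  n_1 = (-0.1639, +0.9865)
edge 3: e_3 = (+1.04, -1.83);  n_3 = (-0.8694, -0.4941)
∠(n_1, n_3) = 110.18°
δ = |180° − 110.18°| = 69.82°
69.82° > 2α = 38.58°  →  invalid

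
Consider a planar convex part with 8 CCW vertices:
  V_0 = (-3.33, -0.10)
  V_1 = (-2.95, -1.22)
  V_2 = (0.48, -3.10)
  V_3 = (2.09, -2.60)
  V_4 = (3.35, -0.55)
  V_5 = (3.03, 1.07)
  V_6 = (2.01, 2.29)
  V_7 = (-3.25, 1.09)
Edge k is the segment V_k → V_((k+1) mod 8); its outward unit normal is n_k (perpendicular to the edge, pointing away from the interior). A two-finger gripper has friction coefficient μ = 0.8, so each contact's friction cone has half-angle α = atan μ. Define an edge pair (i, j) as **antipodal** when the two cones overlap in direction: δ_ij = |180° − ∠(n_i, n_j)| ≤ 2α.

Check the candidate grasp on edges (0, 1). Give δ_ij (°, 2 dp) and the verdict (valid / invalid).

δ = 137.47°, invalid

α = atan 0.8 = 38.66°;  2α = 77.32°
edge 0: e_0 = (+0.38, -1.12);  n_0 = (-0.9470, -0.3213)
edge 1: e_1 = (+3.43, -1.88);  n_1 = (-0.4806, -0.8769)
∠(n_0, n_1) = 42.53°
δ = |180° − 42.53°| = 137.47°
137.47° > 2α = 77.32°  →  invalid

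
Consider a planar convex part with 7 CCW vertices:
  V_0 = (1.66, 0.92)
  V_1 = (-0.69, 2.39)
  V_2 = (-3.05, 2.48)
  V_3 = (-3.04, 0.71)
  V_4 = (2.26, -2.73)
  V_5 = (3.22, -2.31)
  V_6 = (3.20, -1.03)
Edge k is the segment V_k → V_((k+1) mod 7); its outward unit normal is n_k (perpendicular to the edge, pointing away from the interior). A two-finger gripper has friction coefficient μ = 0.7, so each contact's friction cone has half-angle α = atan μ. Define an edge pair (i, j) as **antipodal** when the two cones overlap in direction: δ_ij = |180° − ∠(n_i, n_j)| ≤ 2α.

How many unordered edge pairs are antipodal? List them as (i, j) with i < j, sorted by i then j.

α = atan 0.7 = 34.99°;  2α = 69.98°
n_0 = (+0.5303, +0.8478)
n_1 = (+0.0381, +0.9993)
n_2 = (-1.0000, -0.0056)
n_3 = (-0.5444, -0.8388)
n_4 = (+0.4008, -0.9162)
n_5 = (+0.9999, +0.0156)
n_6 = (+0.7848, +0.6198)
  (0,1): δ = 150.16°  ·
  (0,2): δ = 57.65°  ✓
  (0,3): δ = 0.96°  ✓
  (0,4): δ = 55.66°  ✓
  (0,5): δ = 122.92°  ·
  (0,6): δ = 160.33°  ·
  (1,2): δ = 87.49°  ·
  (1,3): δ = 30.80°  ✓
  (1,4): δ = 25.81°  ✓
  (1,5): δ = 93.08°  ·
  (1,6): δ = 130.48°  ·
  (2,3): δ = 123.31°  ·
  (2,4): δ = 66.69°  ✓
  (2,5): δ = 0.57°  ✓
  (2,6): δ = 37.98°  ✓
  (3,4): δ = 123.38°  ·
  (3,5): δ = 56.12°  ✓
  (3,6): δ = 18.71°  ✓
  (4,5): δ = 112.73°  ·
  (4,6): δ = 75.33°  ·
  (5,6): δ = 142.60°  ·
antipodal pairs: 10

count = 10; pairs: (0,2), (0,3), (0,4), (1,3), (1,4), (2,4), (2,5), (2,6), (3,5), (3,6)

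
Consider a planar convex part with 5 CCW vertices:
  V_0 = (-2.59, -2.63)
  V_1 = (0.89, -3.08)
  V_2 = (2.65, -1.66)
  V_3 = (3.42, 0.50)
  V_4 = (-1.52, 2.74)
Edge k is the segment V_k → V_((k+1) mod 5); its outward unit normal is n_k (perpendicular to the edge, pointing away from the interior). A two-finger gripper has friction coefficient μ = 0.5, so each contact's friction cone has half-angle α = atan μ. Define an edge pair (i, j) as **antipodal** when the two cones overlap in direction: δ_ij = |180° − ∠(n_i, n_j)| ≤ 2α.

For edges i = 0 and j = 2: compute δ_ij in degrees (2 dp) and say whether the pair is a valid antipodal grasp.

α = atan 0.5 = 26.57°;  2α = 53.13°
edge 0: e_0 = (+3.48, -0.45);  n_0 = (-0.1282, -0.9917)
edge 2: e_2 = (+0.77, +2.16);  n_2 = (+0.9419, -0.3358)
∠(n_0, n_2) = 77.75°
δ = |180° − 77.75°| = 102.25°
102.25° > 2α = 53.13°  →  invalid

δ = 102.25°, invalid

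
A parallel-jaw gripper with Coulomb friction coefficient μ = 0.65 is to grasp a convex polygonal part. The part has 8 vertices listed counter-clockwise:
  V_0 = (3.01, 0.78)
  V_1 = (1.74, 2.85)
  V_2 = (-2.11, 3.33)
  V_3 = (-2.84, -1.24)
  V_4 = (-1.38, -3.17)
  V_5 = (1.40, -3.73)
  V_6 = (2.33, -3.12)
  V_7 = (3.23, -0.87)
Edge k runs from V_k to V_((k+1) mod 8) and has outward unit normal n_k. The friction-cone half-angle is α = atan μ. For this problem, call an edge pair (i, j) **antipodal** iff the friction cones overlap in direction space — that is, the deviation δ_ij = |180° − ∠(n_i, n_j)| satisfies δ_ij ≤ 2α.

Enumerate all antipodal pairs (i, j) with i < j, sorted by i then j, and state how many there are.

count = 11; pairs: (0,2), (0,3), (0,4), (1,3), (1,4), (1,5), (2,5), (2,6), (2,7), (3,6), (3,7)

α = atan 0.65 = 33.02°;  2α = 66.05°
n_0 = (+0.8524, +0.5229)
n_1 = (+0.1237, +0.9923)
n_2 = (-0.9875, +0.1577)
n_3 = (-0.7975, -0.6033)
n_4 = (-0.1975, -0.9803)
n_5 = (+0.5485, -0.8362)
n_6 = (+0.9285, -0.3714)
n_7 = (+0.9912, +0.1322)
  (0,1): δ = 128.64°  ·
  (0,2): δ = 40.61°  ✓
  (0,3): δ = 5.58°  ✓
  (0,4): δ = 47.08°  ✓
  (0,5): δ = 91.73°  ·
  (0,6): δ = 126.67°  ·
  (0,7): δ = 156.06°  ·
  (1,2): δ = 91.97°  ·
  (1,3): δ = 45.79°  ✓
  (1,4): δ = 4.28°  ✓
  (1,5): δ = 40.37°  ✓
  (1,6): δ = 75.31°  ·
  (1,7): δ = 104.70°  ·
  (2,3): δ = 133.82°  ·
  (2,4): δ = 92.31°  ·
  (2,5): δ = 47.66°  ✓
  (2,6): δ = 12.73°  ✓
  (2,7): δ = 16.67°  ✓
  (3,4): δ = 138.50°  ·
  (3,5): δ = 93.85°  ·
  (3,6): δ = 58.91°  ✓
  (3,7): δ = 29.51°  ✓
  (4,5): δ = 135.35°  ·
  (4,6): δ = 100.41°  ·
  (4,7): δ = 71.02°  ·
  (5,6): δ = 145.06°  ·
  (5,7): δ = 115.67°  ·
  (6,7): δ = 150.60°  ·
antipodal pairs: 11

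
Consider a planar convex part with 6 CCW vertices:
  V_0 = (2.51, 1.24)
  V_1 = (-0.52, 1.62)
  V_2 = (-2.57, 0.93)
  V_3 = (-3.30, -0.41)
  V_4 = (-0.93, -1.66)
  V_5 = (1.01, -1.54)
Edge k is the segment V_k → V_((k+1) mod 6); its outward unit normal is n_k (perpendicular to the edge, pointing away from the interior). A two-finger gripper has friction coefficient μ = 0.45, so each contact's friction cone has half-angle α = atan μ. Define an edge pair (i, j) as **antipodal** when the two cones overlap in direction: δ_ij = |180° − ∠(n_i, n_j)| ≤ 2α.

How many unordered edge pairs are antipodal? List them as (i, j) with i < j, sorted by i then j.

count = 6; pairs: (0,3), (0,4), (1,3), (1,4), (1,5), (2,5)

α = atan 0.45 = 24.23°;  2α = 48.46°
n_0 = (+0.1244, +0.9922)
n_1 = (-0.3190, +0.9478)
n_2 = (-0.8781, +0.4784)
n_3 = (-0.4665, -0.8845)
n_4 = (+0.0617, -0.9981)
n_5 = (+0.8801, -0.4749)
  (0,1): δ = 154.25°  ·
  (0,2): δ = 111.43°  ·
  (0,3): δ = 20.66°  ✓
  (0,4): δ = 10.69°  ✓
  (0,5): δ = 68.80°  ·
  (1,2): δ = 137.18°  ·
  (1,3): δ = 46.41°  ✓
  (1,4): δ = 15.06°  ✓
  (1,5): δ = 43.05°  ✓
  (2,3): δ = 89.23°  ·
  (2,4): δ = 57.88°  ·
  (2,5): δ = 0.23°  ✓
  (3,4): δ = 148.65°  ·
  (3,5): δ = 90.54°  ·
  (4,5): δ = 121.89°  ·
antipodal pairs: 6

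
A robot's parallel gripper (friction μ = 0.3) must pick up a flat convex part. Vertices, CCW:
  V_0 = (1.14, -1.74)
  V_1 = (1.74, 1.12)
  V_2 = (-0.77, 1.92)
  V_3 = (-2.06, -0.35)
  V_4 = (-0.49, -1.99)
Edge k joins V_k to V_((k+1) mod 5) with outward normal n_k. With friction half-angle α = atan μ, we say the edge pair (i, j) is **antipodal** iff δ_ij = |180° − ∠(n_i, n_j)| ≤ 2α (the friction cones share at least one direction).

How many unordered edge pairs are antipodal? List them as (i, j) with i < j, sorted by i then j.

count = 3; pairs: (0,2), (1,3), (1,4)

α = atan 0.3 = 16.70°;  2α = 33.40°
n_0 = (+0.9787, -0.2053)
n_1 = (+0.3037, +0.9528)
n_2 = (-0.8694, +0.4941)
n_3 = (-0.7224, -0.6915)
n_4 = (+0.1516, -0.9884)
  (0,1): δ = 95.83°  ·
  (0,2): δ = 17.76°  ✓
  (0,3): δ = 55.60°  ·
  (0,4): δ = 110.57°  ·
  (1,2): δ = 101.93°  ·
  (1,3): δ = 28.57°  ✓
  (1,4): δ = 26.40°  ✓
  (2,3): δ = 106.64°  ·
  (2,4): δ = 51.67°  ·
  (3,4): δ = 125.03°  ·
antipodal pairs: 3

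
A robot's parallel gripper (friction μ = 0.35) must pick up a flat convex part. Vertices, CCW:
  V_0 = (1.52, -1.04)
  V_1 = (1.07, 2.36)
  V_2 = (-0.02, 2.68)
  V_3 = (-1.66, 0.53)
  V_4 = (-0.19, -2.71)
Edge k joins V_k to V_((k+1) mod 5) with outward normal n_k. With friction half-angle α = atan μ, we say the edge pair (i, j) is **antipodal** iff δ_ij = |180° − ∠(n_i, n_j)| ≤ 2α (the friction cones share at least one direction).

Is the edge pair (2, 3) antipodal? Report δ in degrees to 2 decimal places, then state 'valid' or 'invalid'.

α = atan 0.35 = 19.29°;  2α = 38.58°
edge 2: e_2 = (-1.64, -2.15);  n_2 = (-0.7951, +0.6065)
edge 3: e_3 = (+1.47, -3.24);  n_3 = (-0.9107, -0.4132)
∠(n_2, n_3) = 61.74°
δ = |180° − 61.74°| = 118.26°
118.26° > 2α = 38.58°  →  invalid

δ = 118.26°, invalid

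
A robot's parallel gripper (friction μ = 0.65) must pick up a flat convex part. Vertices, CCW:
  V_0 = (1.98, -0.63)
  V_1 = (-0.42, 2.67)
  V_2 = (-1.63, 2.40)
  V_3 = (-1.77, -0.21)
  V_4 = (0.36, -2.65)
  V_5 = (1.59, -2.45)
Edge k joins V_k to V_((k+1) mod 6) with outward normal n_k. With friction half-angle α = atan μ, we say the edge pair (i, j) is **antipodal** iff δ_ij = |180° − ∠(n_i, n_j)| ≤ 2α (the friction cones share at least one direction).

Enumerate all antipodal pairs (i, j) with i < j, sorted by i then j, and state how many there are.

count = 8; pairs: (0,2), (0,3), (0,4), (1,3), (1,4), (1,5), (2,5), (3,5)

α = atan 0.65 = 33.02°;  2α = 66.05°
n_0 = (+0.8087, +0.5882)
n_1 = (-0.2178, +0.9760)
n_2 = (-0.9986, +0.0536)
n_3 = (-0.7533, -0.6576)
n_4 = (+0.1605, -0.9870)
n_5 = (+0.9778, -0.2095)
  (0,1): δ = 113.45°  ·
  (0,2): δ = 39.10°  ✓
  (0,3): δ = 5.09°  ✓
  (0,4): δ = 63.21°  ✓
  (0,5): δ = 131.88°  ·
  (1,2): δ = 105.65°  ·
  (1,3): δ = 61.46°  ✓
  (1,4): δ = 3.34°  ✓
  (1,5): δ = 65.33°  ✓
  (2,3): δ = 135.81°  ·
  (2,4): δ = 77.69°  ·
  (2,5): δ = 9.02°  ✓
  (3,4): δ = 121.88°  ·
  (3,5): δ = 53.21°  ✓
  (4,5): δ = 111.33°  ·
antipodal pairs: 8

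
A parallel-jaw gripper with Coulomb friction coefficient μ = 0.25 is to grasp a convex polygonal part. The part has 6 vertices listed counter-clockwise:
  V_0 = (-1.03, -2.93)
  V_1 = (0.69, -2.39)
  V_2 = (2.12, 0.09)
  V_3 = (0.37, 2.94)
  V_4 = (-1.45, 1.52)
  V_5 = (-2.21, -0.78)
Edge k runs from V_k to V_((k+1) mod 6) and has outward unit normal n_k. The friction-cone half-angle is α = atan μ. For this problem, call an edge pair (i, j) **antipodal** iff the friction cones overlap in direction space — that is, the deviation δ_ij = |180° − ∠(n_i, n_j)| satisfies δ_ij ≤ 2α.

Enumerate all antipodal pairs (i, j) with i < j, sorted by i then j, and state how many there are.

count = 4; pairs: (0,3), (1,3), (1,4), (2,5)

α = atan 0.25 = 14.04°;  2α = 28.07°
n_0 = (+0.2995, -0.9541)
n_1 = (+0.8663, -0.4995)
n_2 = (+0.8522, +0.5233)
n_3 = (-0.6151, +0.7884)
n_4 = (-0.9495, +0.3137)
n_5 = (-0.8766, -0.4811)
  (0,1): δ = 137.40°  ·
  (0,2): δ = 75.88°  ·
  (0,3): δ = 20.53°  ✓
  (0,4): δ = 54.28°  ·
  (0,5): δ = 101.33°  ·
  (1,2): δ = 118.48°  ·
  (1,3): δ = 22.07°  ✓
  (1,4): δ = 11.68°  ✓
  (1,5): δ = 58.73°  ·
  (2,3): δ = 83.59°  ·
  (2,4): δ = 49.84°  ·
  (2,5): δ = 2.79°  ✓
  (3,4): δ = 146.25°  ·
  (3,5): δ = 99.20°  ·
  (4,5): δ = 132.96°  ·
antipodal pairs: 4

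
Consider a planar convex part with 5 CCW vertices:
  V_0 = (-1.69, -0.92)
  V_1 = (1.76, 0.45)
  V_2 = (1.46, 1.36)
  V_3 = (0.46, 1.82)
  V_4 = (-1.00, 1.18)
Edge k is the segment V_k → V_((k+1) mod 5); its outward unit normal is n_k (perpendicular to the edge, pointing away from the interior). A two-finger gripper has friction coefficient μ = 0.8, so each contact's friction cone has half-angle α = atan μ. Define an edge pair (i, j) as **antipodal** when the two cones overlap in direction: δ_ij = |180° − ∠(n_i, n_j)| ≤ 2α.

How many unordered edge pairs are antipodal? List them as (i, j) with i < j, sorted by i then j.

α = atan 0.8 = 38.66°;  2α = 77.32°
n_0 = (+0.3691, -0.9294)
n_1 = (+0.9497, +0.3131)
n_2 = (+0.4179, +0.9085)
n_3 = (-0.4015, +0.9159)
n_4 = (-0.9500, +0.3122)
  (0,1): δ = 93.41°  ·
  (0,2): δ = 46.36°  ✓
  (0,3): δ = 2.01°  ✓
  (0,4): δ = 50.15°  ✓
  (1,2): δ = 132.95°  ·
  (1,3): δ = 84.58°  ·
  (1,4): δ = 36.43°  ✓
  (2,3): δ = 131.63°  ·
  (2,4): δ = 83.49°  ·
  (3,4): δ = 131.86°  ·
antipodal pairs: 4

count = 4; pairs: (0,2), (0,3), (0,4), (1,4)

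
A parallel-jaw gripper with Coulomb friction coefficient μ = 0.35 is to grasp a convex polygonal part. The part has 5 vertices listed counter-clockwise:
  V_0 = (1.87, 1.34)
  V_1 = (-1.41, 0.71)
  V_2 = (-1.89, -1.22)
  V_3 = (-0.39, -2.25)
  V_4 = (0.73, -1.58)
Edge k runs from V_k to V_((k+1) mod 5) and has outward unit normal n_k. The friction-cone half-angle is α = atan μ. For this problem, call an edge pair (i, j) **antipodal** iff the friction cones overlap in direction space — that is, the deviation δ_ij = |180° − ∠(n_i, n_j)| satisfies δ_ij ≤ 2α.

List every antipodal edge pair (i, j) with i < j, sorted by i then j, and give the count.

α = atan 0.35 = 19.29°;  2α = 38.58°
n_0 = (-0.1886, +0.9820)
n_1 = (-0.9704, +0.2414)
n_2 = (-0.5661, -0.8244)
n_3 = (+0.5134, -0.8582)
n_4 = (+0.9315, -0.3637)
  (0,1): δ = 114.84°  ·
  (0,2): δ = 45.35°  ·
  (0,3): δ = 20.02°  ✓
  (0,4): δ = 57.80°  ·
  (1,2): δ = 110.51°  ·
  (1,3): δ = 45.15°  ·
  (1,4): δ = 7.36°  ✓
  (2,3): δ = 114.64°  ·
  (2,4): δ = 76.85°  ·
  (3,4): δ = 142.21°  ·
antipodal pairs: 2

count = 2; pairs: (0,3), (1,4)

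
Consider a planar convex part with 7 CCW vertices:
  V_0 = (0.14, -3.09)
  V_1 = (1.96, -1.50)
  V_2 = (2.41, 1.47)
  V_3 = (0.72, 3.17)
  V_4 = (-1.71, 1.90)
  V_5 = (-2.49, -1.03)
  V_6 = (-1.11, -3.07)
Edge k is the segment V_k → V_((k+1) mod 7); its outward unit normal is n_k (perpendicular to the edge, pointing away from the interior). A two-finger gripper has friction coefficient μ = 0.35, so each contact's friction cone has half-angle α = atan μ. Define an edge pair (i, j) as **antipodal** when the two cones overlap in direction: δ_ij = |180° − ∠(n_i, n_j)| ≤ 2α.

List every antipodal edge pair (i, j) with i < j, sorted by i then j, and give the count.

α = atan 0.35 = 19.29°;  2α = 38.58°
n_0 = (+0.6579, -0.7531)
n_1 = (+0.9887, -0.1498)
n_2 = (+0.7092, +0.7050)
n_3 = (-0.4632, +0.8863)
n_4 = (-0.9663, +0.2573)
n_5 = (-0.8283, -0.5603)
n_6 = (-0.0160, -0.9999)
  (0,1): δ = 139.76°  ·
  (0,2): δ = 86.31°  ·
  (0,3): δ = 13.55°  ✓
  (0,4): δ = 33.95°  ✓
  (0,5): δ = 82.94°  ·
  (0,6): δ = 137.94°  ·
  (1,2): δ = 126.55°  ·
  (1,3): δ = 53.79°  ·
  (1,4): δ = 6.29°  ✓
  (1,5): δ = 42.69°  ·
  (1,6): δ = 97.70°  ·
  (2,3): δ = 107.24°  ·
  (2,4): δ = 59.74°  ·
  (2,5): δ = 10.75°  ✓
  (2,6): δ = 44.25°  ·
  (3,4): δ = 132.50°  ·
  (3,5): δ = 83.52°  ·
  (3,6): δ = 28.51°  ✓
  (4,5): δ = 131.02°  ·
  (4,6): δ = 76.01°  ·
  (5,6): δ = 124.99°  ·
antipodal pairs: 5

count = 5; pairs: (0,3), (0,4), (1,4), (2,5), (3,6)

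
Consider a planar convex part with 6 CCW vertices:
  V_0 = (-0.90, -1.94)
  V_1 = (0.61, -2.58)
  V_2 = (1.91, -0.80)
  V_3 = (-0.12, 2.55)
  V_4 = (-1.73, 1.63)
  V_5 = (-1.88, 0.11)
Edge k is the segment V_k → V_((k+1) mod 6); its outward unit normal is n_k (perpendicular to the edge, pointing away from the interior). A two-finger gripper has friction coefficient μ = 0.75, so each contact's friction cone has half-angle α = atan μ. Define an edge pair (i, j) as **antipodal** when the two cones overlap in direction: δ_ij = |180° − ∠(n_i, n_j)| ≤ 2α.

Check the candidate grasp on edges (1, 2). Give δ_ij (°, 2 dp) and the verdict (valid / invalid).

α = atan 0.75 = 36.87°;  2α = 73.74°
edge 1: e_1 = (+1.30, +1.78);  n_1 = (+0.8076, -0.5898)
edge 2: e_2 = (-2.03, +3.35);  n_2 = (+0.8552, +0.5182)
∠(n_1, n_2) = 67.36°
δ = |180° − 67.36°| = 112.64°
112.64° > 2α = 73.74°  →  invalid

δ = 112.64°, invalid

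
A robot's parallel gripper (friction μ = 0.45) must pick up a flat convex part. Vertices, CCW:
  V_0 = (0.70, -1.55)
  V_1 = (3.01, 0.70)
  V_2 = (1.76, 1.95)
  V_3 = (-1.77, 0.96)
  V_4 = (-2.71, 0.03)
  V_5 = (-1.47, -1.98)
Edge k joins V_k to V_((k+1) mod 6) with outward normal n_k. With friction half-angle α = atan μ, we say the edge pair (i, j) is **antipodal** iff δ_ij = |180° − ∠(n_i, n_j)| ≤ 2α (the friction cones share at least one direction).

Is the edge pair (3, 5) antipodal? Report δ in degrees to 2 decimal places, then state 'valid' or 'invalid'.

δ = 33.49°, valid

α = atan 0.45 = 24.23°;  2α = 48.46°
edge 3: e_3 = (-0.94, -0.93);  n_3 = (-0.7033, +0.7109)
edge 5: e_5 = (+2.17, +0.43);  n_5 = (+0.1944, -0.9809)
∠(n_3, n_5) = 146.51°
δ = |180° − 146.51°| = 33.49°
33.49° ≤ 2α = 48.46°  →  valid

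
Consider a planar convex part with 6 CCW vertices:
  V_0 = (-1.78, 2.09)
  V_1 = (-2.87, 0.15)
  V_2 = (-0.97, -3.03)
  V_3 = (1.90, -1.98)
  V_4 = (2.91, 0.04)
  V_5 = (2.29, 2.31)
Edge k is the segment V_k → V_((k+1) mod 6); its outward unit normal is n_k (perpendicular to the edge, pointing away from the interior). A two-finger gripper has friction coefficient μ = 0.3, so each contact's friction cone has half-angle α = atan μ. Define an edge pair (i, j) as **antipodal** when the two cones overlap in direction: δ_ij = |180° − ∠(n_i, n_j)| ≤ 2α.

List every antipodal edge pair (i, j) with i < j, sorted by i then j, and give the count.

count = 3; pairs: (0,3), (1,4), (2,5)

α = atan 0.3 = 16.70°;  2α = 33.40°
n_0 = (-0.8718, +0.4898)
n_1 = (-0.8584, -0.5129)
n_2 = (+0.3436, -0.9391)
n_3 = (+0.8944, -0.4472)
n_4 = (+0.9647, +0.2635)
n_5 = (-0.0540, +0.9985)
  (0,1): δ = 119.81°  ·
  (0,2): δ = 40.58°  ·
  (0,3): δ = 2.76°  ✓
  (0,4): δ = 44.61°  ·
  (0,5): δ = 122.42°  ·
  (1,2): δ = 100.76°  ·
  (1,3): δ = 57.42°  ·
  (1,4): δ = 15.58°  ✓
  (1,5): δ = 62.24°  ·
  (2,3): δ = 136.66°  ·
  (2,4): δ = 94.82°  ·
  (2,5): δ = 17.00°  ✓
  (3,4): δ = 138.16°  ·
  (3,5): δ = 60.34°  ·
  (4,5): δ = 102.18°  ·
antipodal pairs: 3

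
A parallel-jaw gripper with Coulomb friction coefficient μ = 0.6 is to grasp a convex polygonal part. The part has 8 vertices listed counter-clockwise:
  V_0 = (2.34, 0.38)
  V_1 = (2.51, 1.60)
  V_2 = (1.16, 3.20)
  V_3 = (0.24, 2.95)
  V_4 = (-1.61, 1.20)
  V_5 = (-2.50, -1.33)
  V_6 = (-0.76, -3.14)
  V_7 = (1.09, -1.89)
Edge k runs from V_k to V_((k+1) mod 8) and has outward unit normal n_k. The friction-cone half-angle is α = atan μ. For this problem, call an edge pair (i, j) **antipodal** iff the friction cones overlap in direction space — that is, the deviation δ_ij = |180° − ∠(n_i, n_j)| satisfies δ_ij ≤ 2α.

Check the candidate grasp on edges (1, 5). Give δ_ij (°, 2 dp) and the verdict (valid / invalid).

δ = 3.71°, valid

α = atan 0.6 = 30.96°;  2α = 61.93°
edge 1: e_1 = (-1.35, +1.60);  n_1 = (+0.7643, +0.6449)
edge 5: e_5 = (+1.74, -1.81);  n_5 = (-0.7209, -0.6930)
∠(n_1, n_5) = 176.29°
δ = |180° − 176.29°| = 3.71°
3.71° ≤ 2α = 61.93°  →  valid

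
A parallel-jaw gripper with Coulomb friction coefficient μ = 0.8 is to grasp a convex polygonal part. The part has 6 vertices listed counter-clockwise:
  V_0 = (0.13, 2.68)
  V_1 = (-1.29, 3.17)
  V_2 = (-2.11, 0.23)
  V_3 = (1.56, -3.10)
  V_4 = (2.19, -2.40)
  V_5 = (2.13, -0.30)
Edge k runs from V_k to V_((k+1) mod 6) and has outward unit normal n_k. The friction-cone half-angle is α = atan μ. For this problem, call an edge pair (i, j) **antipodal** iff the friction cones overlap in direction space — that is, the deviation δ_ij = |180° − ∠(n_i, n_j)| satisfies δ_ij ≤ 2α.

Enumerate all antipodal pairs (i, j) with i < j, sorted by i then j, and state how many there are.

count = 7; pairs: (0,2), (0,3), (1,3), (1,4), (1,5), (2,4), (2,5)

α = atan 0.8 = 38.66°;  2α = 77.32°
n_0 = (+0.3262, +0.9453)
n_1 = (-0.9632, +0.2687)
n_2 = (-0.6720, -0.7406)
n_3 = (+0.7433, -0.6690)
n_4 = (+0.9996, +0.0286)
n_5 = (+0.8303, +0.5573)
  (0,1): δ = 86.55°  ·
  (0,2): δ = 23.18°  ✓
  (0,3): δ = 67.05°  ✓
  (0,4): δ = 110.67°  ·
  (0,5): δ = 142.91°  ·
  (1,2): δ = 116.63°  ·
  (1,3): δ = 26.40°  ✓
  (1,4): δ = 17.22°  ✓
  (1,5): δ = 49.45°  ✓
  (2,3): δ = 89.77°  ·
  (2,4): δ = 46.14°  ✓
  (2,5): δ = 13.91°  ✓
  (3,4): δ = 136.38°  ·
  (3,5): δ = 104.15°  ·
  (4,5): δ = 147.77°  ·
antipodal pairs: 7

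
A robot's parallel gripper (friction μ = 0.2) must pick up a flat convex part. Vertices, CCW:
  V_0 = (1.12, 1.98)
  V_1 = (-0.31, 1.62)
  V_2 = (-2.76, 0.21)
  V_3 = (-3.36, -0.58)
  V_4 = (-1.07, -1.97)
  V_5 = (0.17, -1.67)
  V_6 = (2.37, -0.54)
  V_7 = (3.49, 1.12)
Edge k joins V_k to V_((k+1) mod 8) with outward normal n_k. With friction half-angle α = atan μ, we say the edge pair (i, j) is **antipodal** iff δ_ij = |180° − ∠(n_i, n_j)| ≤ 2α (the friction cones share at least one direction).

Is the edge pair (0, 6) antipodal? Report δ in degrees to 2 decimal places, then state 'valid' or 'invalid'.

α = atan 0.2 = 11.31°;  2α = 22.62°
edge 0: e_0 = (-1.43, -0.36);  n_0 = (-0.2441, +0.9697)
edge 6: e_6 = (+1.12, +1.66);  n_6 = (+0.8290, -0.5593)
∠(n_0, n_6) = 138.14°
δ = |180° − 138.14°| = 41.86°
41.86° > 2α = 22.62°  →  invalid

δ = 41.86°, invalid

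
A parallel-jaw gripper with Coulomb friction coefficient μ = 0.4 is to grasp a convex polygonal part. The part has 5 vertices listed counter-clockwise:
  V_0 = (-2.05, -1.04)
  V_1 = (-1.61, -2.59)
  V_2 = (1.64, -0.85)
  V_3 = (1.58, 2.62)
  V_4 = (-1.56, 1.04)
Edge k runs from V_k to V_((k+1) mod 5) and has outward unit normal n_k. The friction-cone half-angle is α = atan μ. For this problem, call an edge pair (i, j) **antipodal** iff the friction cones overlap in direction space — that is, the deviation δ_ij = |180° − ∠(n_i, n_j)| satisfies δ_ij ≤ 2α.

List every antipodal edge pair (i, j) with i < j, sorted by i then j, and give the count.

count = 3; pairs: (0,2), (1,3), (2,4)

α = atan 0.4 = 21.80°;  2α = 43.60°
n_0 = (-0.9620, -0.2731)
n_1 = (+0.4720, -0.8816)
n_2 = (+0.9999, +0.0173)
n_3 = (-0.4495, +0.8933)
n_4 = (-0.9734, +0.2293)
  (0,1): δ = 77.68°  ·
  (0,2): δ = 14.86°  ✓
  (0,3): δ = 100.86°  ·
  (0,4): δ = 150.90°  ·
  (1,2): δ = 117.17°  ·
  (1,3): δ = 1.45°  ✓
  (1,4): δ = 48.58°  ·
  (2,3): δ = 64.28°  ·
  (2,4): δ = 14.25°  ✓
  (3,4): δ = 129.97°  ·
antipodal pairs: 3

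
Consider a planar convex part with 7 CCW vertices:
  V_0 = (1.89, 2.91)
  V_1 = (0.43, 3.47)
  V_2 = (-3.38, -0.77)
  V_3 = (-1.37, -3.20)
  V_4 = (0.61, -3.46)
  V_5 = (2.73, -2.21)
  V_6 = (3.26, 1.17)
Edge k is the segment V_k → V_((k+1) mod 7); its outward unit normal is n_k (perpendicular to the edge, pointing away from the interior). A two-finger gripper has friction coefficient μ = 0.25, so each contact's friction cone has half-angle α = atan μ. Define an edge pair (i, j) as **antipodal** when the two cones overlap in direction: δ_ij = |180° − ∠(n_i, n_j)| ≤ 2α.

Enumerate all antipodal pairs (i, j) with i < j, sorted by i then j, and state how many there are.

α = atan 0.25 = 14.04°;  2α = 28.07°
n_0 = (+0.3581, +0.9337)
n_1 = (-0.7438, +0.6684)
n_2 = (-0.7706, -0.6374)
n_3 = (-0.1302, -0.9915)
n_4 = (+0.5079, -0.8614)
n_5 = (+0.9879, -0.1549)
n_6 = (+0.7857, +0.6186)
  (0,1): δ = 110.96°  ·
  (0,2): δ = 29.42°  ·
  (0,3): δ = 13.50°  ✓
  (0,4): δ = 51.51°  ·
  (0,5): δ = 102.07°  ·
  (0,6): δ = 149.20°  ·
  (1,2): δ = 98.46°  ·
  (1,3): δ = 55.54°  ·
  (1,4): δ = 17.53°  ✓
  (1,5): δ = 33.03°  ·
  (1,6): δ = 80.16°  ·
  (2,3): δ = 137.08°  ·
  (2,4): δ = 99.07°  ·
  (2,5): δ = 48.51°  ·
  (2,6): δ = 1.38°  ✓
  (3,4): δ = 141.99°  ·
  (3,5): δ = 91.43°  ·
  (3,6): δ = 44.30°  ·
  (4,5): δ = 129.44°  ·
  (4,6): δ = 82.31°  ·
  (5,6): δ = 132.87°  ·
antipodal pairs: 3

count = 3; pairs: (0,3), (1,4), (2,6)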